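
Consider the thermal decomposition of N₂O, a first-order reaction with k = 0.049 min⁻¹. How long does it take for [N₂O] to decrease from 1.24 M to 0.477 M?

19.5 min

Step 1: For first-order: t = ln([N₂O]₀/[N₂O])/k
Step 2: t = ln(1.24/0.477)/0.049
Step 3: t = ln(2.6)/0.049
Step 4: t = 0.9554/0.049 = 19.5 min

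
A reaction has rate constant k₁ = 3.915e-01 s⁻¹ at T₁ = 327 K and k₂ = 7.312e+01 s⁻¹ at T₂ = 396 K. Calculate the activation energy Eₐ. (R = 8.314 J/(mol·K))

81.6 kJ/mol

Step 1: Use the two-temperature Arrhenius form: ln(k₂/k₁) = -Eₐ/R × (1/T₂ - 1/T₁)
Step 2: ln(k₂/k₁) = ln(7.312e+01/3.915e-01) = ln(186.769) = 5.22987
Step 3: 1/T₂ - 1/T₁ = 1/396 - 1/327 = -5.328515e-04 K⁻¹
Step 4: Eₐ = -R × ln(k₂/k₁) / (1/T₂ - 1/T₁) = -8.314 × 5.22987 / -5.328515e-04
Step 5: Eₐ = 8.1601e+04 J/mol = 81.6 kJ/mol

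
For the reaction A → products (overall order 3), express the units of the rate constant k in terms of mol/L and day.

(mol/L)⁻²·day⁻¹

Step 1: For overall order n, rate = k × (concentration)^n.
Step 2: Rate has units mol/L·day⁻¹; concentration term has units (mol/L)^3.
Step 3: k = rate / (concentration)^n, so units of k = (mol/L)^(1-3)·day⁻¹ = (mol/L)⁻²·day⁻¹.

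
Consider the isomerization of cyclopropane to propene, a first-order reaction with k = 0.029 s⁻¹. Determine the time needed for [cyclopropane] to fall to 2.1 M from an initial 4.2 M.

23.9 s

Step 1: For first-order: t = ln([cyclopropane]₀/[cyclopropane])/k
Step 2: t = ln(4.2/2.1)/0.029
Step 3: t = ln(2)/0.029
Step 4: t = 0.6931/0.029 = 23.9 s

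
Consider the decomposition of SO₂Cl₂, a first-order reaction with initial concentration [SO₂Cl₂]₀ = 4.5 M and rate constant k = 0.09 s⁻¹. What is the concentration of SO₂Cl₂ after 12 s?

1.528 M

Step 1: For a first-order reaction: [SO₂Cl₂] = [SO₂Cl₂]₀ × e^(-kt)
Step 2: [SO₂Cl₂] = 4.5 × e^(-0.09 × 12)
Step 3: [SO₂Cl₂] = 4.5 × e^(-1.08)
Step 4: [SO₂Cl₂] = 4.5 × 0.339596 = 1.528 M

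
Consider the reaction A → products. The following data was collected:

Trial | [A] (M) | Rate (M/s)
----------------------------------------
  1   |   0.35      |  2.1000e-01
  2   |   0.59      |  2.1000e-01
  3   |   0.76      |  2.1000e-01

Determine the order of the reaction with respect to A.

zeroth order (0)

Step 1: Compare trials - when concentration changes, rate stays constant.
Step 2: rate₂/rate₁ = 2.1000e-01/2.1000e-01 = 1
Step 3: [A]₂/[A]₁ = 0.59/0.35 = 1.686
Step 4: Since rate ratio ≈ (conc ratio)^0, the reaction is zeroth order.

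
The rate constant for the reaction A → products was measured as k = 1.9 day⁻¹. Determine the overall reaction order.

first order (1)

Step 1: The units of k for an nth-order reaction are (concentration)^(1-n)·(time)⁻¹.
Step 2: Here k has units day⁻¹, so the concentration exponent is 0.
Step 3: 1 - n = 0 ⇒ n = 1. The reaction is first order.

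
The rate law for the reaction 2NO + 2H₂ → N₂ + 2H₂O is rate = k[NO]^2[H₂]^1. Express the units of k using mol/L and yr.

(mol/L)⁻²·yr⁻¹

Step 1: Overall order = 2 + 1 = 3.
Step 2: rate has units mol/L·yr⁻¹; [NO]^2[H₂]^1 has units (mol/L)^3.
Step 3: k = rate/([NO]^2[H₂]^1), so units of k = (mol/L)^(1-3)·yr⁻¹ = (mol/L)⁻²·yr⁻¹.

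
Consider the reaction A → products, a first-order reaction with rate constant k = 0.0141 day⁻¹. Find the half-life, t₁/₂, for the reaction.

49.16 day

Step 1: For a first-order reaction, t₁/₂ = ln(2)/k
Step 2: t₁/₂ = ln(2)/0.0141
Step 3: t₁/₂ = 0.6931/0.0141 = 49.16 day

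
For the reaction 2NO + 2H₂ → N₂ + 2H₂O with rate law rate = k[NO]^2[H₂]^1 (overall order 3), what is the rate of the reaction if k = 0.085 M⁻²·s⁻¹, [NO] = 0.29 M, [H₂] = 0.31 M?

0.002216 M/s

Step 1: The rate law is rate = k[NO]^2[H₂]^1, overall order = 2+1 = 3
Step 2: Substitute values: rate = 0.085 × (0.29)^2 × (0.31)^1
Step 3: rate = 0.085 × 0.0841 × 0.31 = 0.00221603 M/s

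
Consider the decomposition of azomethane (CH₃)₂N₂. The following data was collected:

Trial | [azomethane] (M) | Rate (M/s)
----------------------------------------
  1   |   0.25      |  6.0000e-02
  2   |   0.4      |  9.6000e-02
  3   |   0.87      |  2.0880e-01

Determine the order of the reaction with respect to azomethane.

first order (1)

Step 1: Compare trials to find order n where rate₂/rate₁ = ([azomethane]₂/[azomethane]₁)^n
Step 2: rate₂/rate₁ = 9.6000e-02/6.0000e-02 = 1.6
Step 3: [azomethane]₂/[azomethane]₁ = 0.4/0.25 = 1.6
Step 4: n = ln(1.6)/ln(1.6) = 1.00 ≈ 1
Step 5: The reaction is first order in azomethane.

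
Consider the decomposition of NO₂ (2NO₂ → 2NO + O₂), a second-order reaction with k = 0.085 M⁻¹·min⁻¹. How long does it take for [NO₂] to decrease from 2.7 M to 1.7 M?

2.563 min

Step 1: For second-order: t = (1/[NO₂] - 1/[NO₂]₀)/k
Step 2: t = (1/1.7 - 1/2.7)/0.085
Step 3: t = (0.5882 - 0.3704)/0.085
Step 4: t = 0.2179/0.085 = 2.563 min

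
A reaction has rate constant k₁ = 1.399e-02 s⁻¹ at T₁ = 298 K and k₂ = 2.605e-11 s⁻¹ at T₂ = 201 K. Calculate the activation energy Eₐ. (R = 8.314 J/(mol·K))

103.2 kJ/mol

Step 1: Use the two-temperature Arrhenius form: ln(k₂/k₁) = -Eₐ/R × (1/T₂ - 1/T₁)
Step 2: ln(k₂/k₁) = ln(2.605e-11/1.399e-02) = ln(1.86204e-09) = -20.1016
Step 3: 1/T₂ - 1/T₁ = 1/201 - 1/298 = 1.619420e-03 K⁻¹
Step 4: Eₐ = -R × ln(k₂/k₁) / (1/T₂ - 1/T₁) = -8.314 × -20.1016 / 1.619420e-03
Step 5: Eₐ = 1.0320e+05 J/mol = 103.2 kJ/mol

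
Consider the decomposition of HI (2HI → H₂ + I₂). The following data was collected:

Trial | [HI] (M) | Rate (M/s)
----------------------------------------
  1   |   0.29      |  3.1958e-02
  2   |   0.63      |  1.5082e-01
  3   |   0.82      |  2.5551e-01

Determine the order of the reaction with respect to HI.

second order (2)

Step 1: Compare trials to find order n where rate₂/rate₁ = ([HI]₂/[HI]₁)^n
Step 2: rate₂/rate₁ = 1.5082e-01/3.1958e-02 = 4.719
Step 3: [HI]₂/[HI]₁ = 0.63/0.29 = 2.172
Step 4: n = ln(4.719)/ln(2.172) = 2.00 ≈ 2
Step 5: The reaction is second order in HI.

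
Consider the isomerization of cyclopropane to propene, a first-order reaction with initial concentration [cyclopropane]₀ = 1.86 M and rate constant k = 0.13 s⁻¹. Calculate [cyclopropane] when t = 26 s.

0.06333 M

Step 1: For a first-order reaction: [cyclopropane] = [cyclopropane]₀ × e^(-kt)
Step 2: [cyclopropane] = 1.86 × e^(-0.13 × 26)
Step 3: [cyclopropane] = 1.86 × e^(-3.38)
Step 4: [cyclopropane] = 1.86 × 0.0340475 = 0.06333 M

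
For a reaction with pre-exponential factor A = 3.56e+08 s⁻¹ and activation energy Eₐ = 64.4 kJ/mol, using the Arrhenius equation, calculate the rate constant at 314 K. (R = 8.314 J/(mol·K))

6.89e-03 s⁻¹

Step 1: Use the Arrhenius equation: k = A × exp(-Eₐ/RT)
Step 2: Convert Eₐ to J/mol: 64.4 kJ/mol = 64400 J/mol
Step 3: Calculate the exponent: -Eₐ/(RT) = -64400/(8.314 × 314) = -24.66870
Step 4: k = 3.56e+08 × exp(-24.66870)
Step 5: k = 3.56e+08 × 1.93428e-11 = 6.8860e-03 s⁻¹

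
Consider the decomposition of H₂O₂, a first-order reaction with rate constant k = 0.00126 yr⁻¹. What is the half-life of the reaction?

550.1 yr

Step 1: For a first-order reaction, t₁/₂ = ln(2)/k
Step 2: t₁/₂ = ln(2)/0.00126
Step 3: t₁/₂ = 0.6931/0.00126 = 550.1 yr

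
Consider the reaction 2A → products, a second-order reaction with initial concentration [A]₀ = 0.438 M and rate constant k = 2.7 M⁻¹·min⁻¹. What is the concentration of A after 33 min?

0.01094 M

Step 1: For a second-order reaction: 1/[A] = 1/[A]₀ + kt
Step 2: 1/[A] = 1/0.438 + 2.7 × 33
Step 3: 1/[A] = 2.283 + 89.1 = 91.38
Step 4: [A] = 1/91.38 = 0.01094 M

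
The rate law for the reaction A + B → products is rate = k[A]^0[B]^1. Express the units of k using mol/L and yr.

yr⁻¹

Step 1: Overall order = 0 + 1 = 1.
Step 2: rate has units mol/L·yr⁻¹; [A]^0[B]^1 has units (mol/L)^1.
Step 3: k = rate/([A]^0[B]^1), so units of k = (mol/L)^(1-1)·yr⁻¹ = yr⁻¹.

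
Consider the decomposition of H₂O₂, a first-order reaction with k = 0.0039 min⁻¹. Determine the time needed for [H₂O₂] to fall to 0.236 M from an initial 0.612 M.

244.3 min

Step 1: For first-order: t = ln([H₂O₂]₀/[H₂O₂])/k
Step 2: t = ln(0.612/0.236)/0.0039
Step 3: t = ln(2.593)/0.0039
Step 4: t = 0.9529/0.0039 = 244.3 min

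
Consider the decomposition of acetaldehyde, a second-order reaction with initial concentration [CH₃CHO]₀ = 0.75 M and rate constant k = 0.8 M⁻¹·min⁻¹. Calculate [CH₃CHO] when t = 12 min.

0.09146 M

Step 1: For a second-order reaction: 1/[CH₃CHO] = 1/[CH₃CHO]₀ + kt
Step 2: 1/[CH₃CHO] = 1/0.75 + 0.8 × 12
Step 3: 1/[CH₃CHO] = 1.333 + 9.6 = 10.93
Step 4: [CH₃CHO] = 1/10.93 = 0.09146 M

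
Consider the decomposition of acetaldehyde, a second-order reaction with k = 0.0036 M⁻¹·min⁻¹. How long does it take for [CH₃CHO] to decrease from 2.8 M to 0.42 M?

562.2 min

Step 1: For second-order: t = (1/[CH₃CHO] - 1/[CH₃CHO]₀)/k
Step 2: t = (1/0.42 - 1/2.8)/0.0036
Step 3: t = (2.381 - 0.3571)/0.0036
Step 4: t = 2.024/0.0036 = 562.2 min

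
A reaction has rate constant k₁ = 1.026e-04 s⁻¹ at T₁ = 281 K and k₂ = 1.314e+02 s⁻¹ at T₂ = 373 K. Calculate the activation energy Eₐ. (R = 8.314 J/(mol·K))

133.2 kJ/mol

Step 1: Use the two-temperature Arrhenius form: ln(k₂/k₁) = -Eₐ/R × (1/T₂ - 1/T₁)
Step 2: ln(k₂/k₁) = ln(1.314e+02/1.026e-04) = ln(1.2807e+06) = 14.0629
Step 3: 1/T₂ - 1/T₁ = 1/373 - 1/281 = -8.777537e-04 K⁻¹
Step 4: Eₐ = -R × ln(k₂/k₁) / (1/T₂ - 1/T₁) = -8.314 × 14.0629 / -8.777537e-04
Step 5: Eₐ = 1.3320e+05 J/mol = 133.2 kJ/mol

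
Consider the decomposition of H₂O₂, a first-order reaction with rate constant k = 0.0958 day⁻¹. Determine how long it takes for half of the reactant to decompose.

7.235 day

Step 1: For a first-order reaction, t₁/₂ = ln(2)/k
Step 2: t₁/₂ = ln(2)/0.0958
Step 3: t₁/₂ = 0.6931/0.0958 = 7.235 day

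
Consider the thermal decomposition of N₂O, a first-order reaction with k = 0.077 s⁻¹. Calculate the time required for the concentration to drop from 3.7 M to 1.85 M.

9.002 s

Step 1: For first-order: t = ln([N₂O]₀/[N₂O])/k
Step 2: t = ln(3.7/1.85)/0.077
Step 3: t = ln(2)/0.077
Step 4: t = 0.6931/0.077 = 9.002 s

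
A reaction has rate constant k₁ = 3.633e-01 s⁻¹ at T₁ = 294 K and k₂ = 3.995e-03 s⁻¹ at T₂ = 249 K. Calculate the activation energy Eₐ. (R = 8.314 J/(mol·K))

61.0 kJ/mol

Step 1: Use the two-temperature Arrhenius form: ln(k₂/k₁) = -Eₐ/R × (1/T₂ - 1/T₁)
Step 2: ln(k₂/k₁) = ln(3.995e-03/3.633e-01) = ln(0.0109964) = -4.51019
Step 3: 1/T₂ - 1/T₁ = 1/249 - 1/294 = 6.147037e-04 K⁻¹
Step 4: Eₐ = -R × ln(k₂/k₁) / (1/T₂ - 1/T₁) = -8.314 × -4.51019 / 6.147037e-04
Step 5: Eₐ = 6.1001e+04 J/mol = 61.0 kJ/mol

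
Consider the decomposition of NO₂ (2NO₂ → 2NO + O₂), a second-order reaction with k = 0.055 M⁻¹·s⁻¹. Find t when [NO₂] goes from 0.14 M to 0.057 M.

189.1 s

Step 1: For second-order: t = (1/[NO₂] - 1/[NO₂]₀)/k
Step 2: t = (1/0.057 - 1/0.14)/0.055
Step 3: t = (17.54 - 7.143)/0.055
Step 4: t = 10.4/0.055 = 189.1 s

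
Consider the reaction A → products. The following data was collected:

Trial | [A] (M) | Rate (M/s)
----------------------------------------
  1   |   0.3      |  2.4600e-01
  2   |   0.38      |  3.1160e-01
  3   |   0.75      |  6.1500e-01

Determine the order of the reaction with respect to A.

first order (1)

Step 1: Compare trials to find order n where rate₂/rate₁ = ([A]₂/[A]₁)^n
Step 2: rate₂/rate₁ = 3.1160e-01/2.4600e-01 = 1.267
Step 3: [A]₂/[A]₁ = 0.38/0.3 = 1.267
Step 4: n = ln(1.267)/ln(1.267) = 1.00 ≈ 1
Step 5: The reaction is first order in A.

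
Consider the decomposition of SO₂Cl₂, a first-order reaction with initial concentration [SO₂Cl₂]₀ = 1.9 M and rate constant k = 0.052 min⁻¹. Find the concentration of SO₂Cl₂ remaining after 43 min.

0.2031 M

Step 1: For a first-order reaction: [SO₂Cl₂] = [SO₂Cl₂]₀ × e^(-kt)
Step 2: [SO₂Cl₂] = 1.9 × e^(-0.052 × 43)
Step 3: [SO₂Cl₂] = 1.9 × e^(-2.236)
Step 4: [SO₂Cl₂] = 1.9 × 0.106885 = 0.2031 M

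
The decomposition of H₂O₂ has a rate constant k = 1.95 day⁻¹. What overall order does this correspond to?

first order (1)

Step 1: The units of k for an nth-order reaction are (concentration)^(1-n)·(time)⁻¹.
Step 2: Here k has units day⁻¹, so the concentration exponent is 0.
Step 3: 1 - n = 0 ⇒ n = 1. The reaction is first order.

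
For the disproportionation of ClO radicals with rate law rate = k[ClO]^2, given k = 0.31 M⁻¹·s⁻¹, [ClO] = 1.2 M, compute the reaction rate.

0.4464 M/s

Step 1: Identify the rate law: rate = k[ClO]^2
Step 2: Substitute values: rate = 0.31 × (1.2)^2
Step 3: Calculate: rate = 0.31 × 1.44 = 0.4464 M/s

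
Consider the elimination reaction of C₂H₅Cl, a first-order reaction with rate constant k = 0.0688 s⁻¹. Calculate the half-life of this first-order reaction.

10.07 s

Step 1: For a first-order reaction, t₁/₂ = ln(2)/k
Step 2: t₁/₂ = ln(2)/0.0688
Step 3: t₁/₂ = 0.6931/0.0688 = 10.07 s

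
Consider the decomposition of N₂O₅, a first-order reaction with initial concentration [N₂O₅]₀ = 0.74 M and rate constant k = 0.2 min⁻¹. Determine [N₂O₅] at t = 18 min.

0.02022 M

Step 1: For a first-order reaction: [N₂O₅] = [N₂O₅]₀ × e^(-kt)
Step 2: [N₂O₅] = 0.74 × e^(-0.2 × 18)
Step 3: [N₂O₅] = 0.74 × e^(-3.6)
Step 4: [N₂O₅] = 0.74 × 0.0273237 = 0.02022 M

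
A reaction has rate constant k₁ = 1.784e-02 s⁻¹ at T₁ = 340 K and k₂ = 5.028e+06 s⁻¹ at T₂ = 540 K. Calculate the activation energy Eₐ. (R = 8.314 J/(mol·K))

148.5 kJ/mol

Step 1: Use the two-temperature Arrhenius form: ln(k₂/k₁) = -Eₐ/R × (1/T₂ - 1/T₁)
Step 2: ln(k₂/k₁) = ln(5.028e+06/1.784e-02) = ln(2.81839e+08) = 19.4568
Step 3: 1/T₂ - 1/T₁ = 1/540 - 1/340 = -1.089325e-03 K⁻¹
Step 4: Eₐ = -R × ln(k₂/k₁) / (1/T₂ - 1/T₁) = -8.314 × 19.4568 / -1.089325e-03
Step 5: Eₐ = 1.4850e+05 J/mol = 148.5 kJ/mol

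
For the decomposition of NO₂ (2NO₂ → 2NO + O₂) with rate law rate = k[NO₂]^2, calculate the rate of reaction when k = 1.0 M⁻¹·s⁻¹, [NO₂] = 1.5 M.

2.25 M/s

Step 1: Identify the rate law: rate = k[NO₂]^2
Step 2: Substitute values: rate = 1.0 × (1.5)^2
Step 3: Calculate: rate = 1.0 × 2.25 = 2.25 M/s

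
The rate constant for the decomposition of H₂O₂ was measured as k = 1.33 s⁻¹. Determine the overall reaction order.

first order (1)

Step 1: The units of k for an nth-order reaction are (concentration)^(1-n)·(time)⁻¹.
Step 2: Here k has units s⁻¹, so the concentration exponent is 0.
Step 3: 1 - n = 0 ⇒ n = 1. The reaction is first order.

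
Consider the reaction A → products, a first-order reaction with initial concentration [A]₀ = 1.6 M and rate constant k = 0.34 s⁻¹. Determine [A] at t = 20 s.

0.001782 M

Step 1: For a first-order reaction: [A] = [A]₀ × e^(-kt)
Step 2: [A] = 1.6 × e^(-0.34 × 20)
Step 3: [A] = 1.6 × e^(-6.8)
Step 4: [A] = 1.6 × 0.00111378 = 0.001782 M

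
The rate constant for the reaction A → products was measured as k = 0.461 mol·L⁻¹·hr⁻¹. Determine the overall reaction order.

zeroth order (0)

Step 1: The units of k for an nth-order reaction are (concentration)^(1-n)·(time)⁻¹.
Step 2: Here k has units mol·L⁻¹·hr⁻¹, so the concentration exponent is 1.
Step 3: 1 - n = 1 ⇒ n = 0. The reaction is zeroth order.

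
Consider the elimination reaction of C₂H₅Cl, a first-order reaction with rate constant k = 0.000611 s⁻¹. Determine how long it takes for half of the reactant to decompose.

1134 s

Step 1: For a first-order reaction, t₁/₂ = ln(2)/k
Step 2: t₁/₂ = ln(2)/0.000611
Step 3: t₁/₂ = 0.6931/0.000611 = 1134 s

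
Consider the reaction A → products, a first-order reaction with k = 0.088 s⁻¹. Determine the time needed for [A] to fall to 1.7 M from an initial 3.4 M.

7.877 s

Step 1: For first-order: t = ln([A]₀/[A])/k
Step 2: t = ln(3.4/1.7)/0.088
Step 3: t = ln(2)/0.088
Step 4: t = 0.6931/0.088 = 7.877 s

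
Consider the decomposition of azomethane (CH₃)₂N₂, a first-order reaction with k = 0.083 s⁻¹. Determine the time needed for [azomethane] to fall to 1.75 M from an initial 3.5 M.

8.351 s

Step 1: For first-order: t = ln([azomethane]₀/[azomethane])/k
Step 2: t = ln(3.5/1.75)/0.083
Step 3: t = ln(2)/0.083
Step 4: t = 0.6931/0.083 = 8.351 s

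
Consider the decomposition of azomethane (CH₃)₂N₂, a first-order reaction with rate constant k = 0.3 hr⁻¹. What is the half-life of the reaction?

2.31 hr

Step 1: For a first-order reaction, t₁/₂ = ln(2)/k
Step 2: t₁/₂ = ln(2)/0.3
Step 3: t₁/₂ = 0.6931/0.3 = 2.31 hr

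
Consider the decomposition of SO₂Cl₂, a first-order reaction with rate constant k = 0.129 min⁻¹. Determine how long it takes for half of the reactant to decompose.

5.373 min

Step 1: For a first-order reaction, t₁/₂ = ln(2)/k
Step 2: t₁/₂ = ln(2)/0.129
Step 3: t₁/₂ = 0.6931/0.129 = 5.373 min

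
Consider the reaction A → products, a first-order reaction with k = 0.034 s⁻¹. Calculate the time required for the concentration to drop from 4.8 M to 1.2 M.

40.77 s

Step 1: For first-order: t = ln([A]₀/[A])/k
Step 2: t = ln(4.8/1.2)/0.034
Step 3: t = ln(4)/0.034
Step 4: t = 1.386/0.034 = 40.77 s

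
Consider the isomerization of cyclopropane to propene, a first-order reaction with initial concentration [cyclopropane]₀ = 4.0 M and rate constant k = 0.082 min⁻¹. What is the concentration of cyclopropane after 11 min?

1.623 M

Step 1: For a first-order reaction: [cyclopropane] = [cyclopropane]₀ × e^(-kt)
Step 2: [cyclopropane] = 4.0 × e^(-0.082 × 11)
Step 3: [cyclopropane] = 4.0 × e^(-0.902)
Step 4: [cyclopropane] = 4.0 × 0.405757 = 1.623 M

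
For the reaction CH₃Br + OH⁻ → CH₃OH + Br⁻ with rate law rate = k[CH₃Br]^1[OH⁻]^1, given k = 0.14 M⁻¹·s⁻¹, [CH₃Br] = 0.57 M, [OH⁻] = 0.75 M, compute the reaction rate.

0.05985 M/s

Step 1: The rate law is rate = k[CH₃Br]^1[OH⁻]^1
Step 2: Substitute: rate = 0.14 × (0.57)^1 × (0.75)^1
Step 3: rate = 0.14 × 0.57 × 0.75 = 0.05985 M/s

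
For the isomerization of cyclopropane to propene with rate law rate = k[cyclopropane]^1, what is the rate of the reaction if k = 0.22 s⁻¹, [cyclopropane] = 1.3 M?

0.286 M/s

Step 1: Identify the rate law: rate = k[cyclopropane]^1
Step 2: Substitute values: rate = 0.22 × (1.3)^1
Step 3: Calculate: rate = 0.22 × 1.3 = 0.286 M/s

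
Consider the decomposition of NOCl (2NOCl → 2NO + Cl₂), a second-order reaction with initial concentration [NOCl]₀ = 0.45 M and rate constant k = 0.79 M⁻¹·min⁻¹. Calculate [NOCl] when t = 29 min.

0.03979 M

Step 1: For a second-order reaction: 1/[NOCl] = 1/[NOCl]₀ + kt
Step 2: 1/[NOCl] = 1/0.45 + 0.79 × 29
Step 3: 1/[NOCl] = 2.222 + 22.91 = 25.13
Step 4: [NOCl] = 1/25.13 = 0.03979 M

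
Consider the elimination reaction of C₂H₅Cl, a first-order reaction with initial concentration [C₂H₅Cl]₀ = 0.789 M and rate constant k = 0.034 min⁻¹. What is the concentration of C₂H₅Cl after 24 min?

0.3489 M

Step 1: For a first-order reaction: [C₂H₅Cl] = [C₂H₅Cl]₀ × e^(-kt)
Step 2: [C₂H₅Cl] = 0.789 × e^(-0.034 × 24)
Step 3: [C₂H₅Cl] = 0.789 × e^(-0.816)
Step 4: [C₂H₅Cl] = 0.789 × 0.442197 = 0.3489 M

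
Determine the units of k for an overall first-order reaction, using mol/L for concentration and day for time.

day⁻¹

Step 1: For overall order n, rate = k × (concentration)^n.
Step 2: Rate has units mol/L·day⁻¹; concentration term has units (mol/L)^1.
Step 3: k = rate / (concentration)^n, so units of k = (mol/L)^(1-1)·day⁻¹ = day⁻¹.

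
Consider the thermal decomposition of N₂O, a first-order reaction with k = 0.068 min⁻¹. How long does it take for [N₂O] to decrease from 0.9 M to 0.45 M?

10.19 min

Step 1: For first-order: t = ln([N₂O]₀/[N₂O])/k
Step 2: t = ln(0.9/0.45)/0.068
Step 3: t = ln(2)/0.068
Step 4: t = 0.6931/0.068 = 10.19 min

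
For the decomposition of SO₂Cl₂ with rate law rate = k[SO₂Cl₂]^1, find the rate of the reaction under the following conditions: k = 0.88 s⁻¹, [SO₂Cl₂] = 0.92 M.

0.8096 M/s

Step 1: Identify the rate law: rate = k[SO₂Cl₂]^1
Step 2: Substitute values: rate = 0.88 × (0.92)^1
Step 3: Calculate: rate = 0.88 × 0.92 = 0.8096 M/s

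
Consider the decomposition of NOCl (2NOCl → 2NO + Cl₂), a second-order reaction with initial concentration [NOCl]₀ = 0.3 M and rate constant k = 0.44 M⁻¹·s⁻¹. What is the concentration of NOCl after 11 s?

0.1223 M

Step 1: For a second-order reaction: 1/[NOCl] = 1/[NOCl]₀ + kt
Step 2: 1/[NOCl] = 1/0.3 + 0.44 × 11
Step 3: 1/[NOCl] = 3.333 + 4.84 = 8.173
Step 4: [NOCl] = 1/8.173 = 0.1223 M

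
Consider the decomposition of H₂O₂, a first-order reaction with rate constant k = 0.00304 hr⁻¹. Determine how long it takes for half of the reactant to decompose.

228 hr

Step 1: For a first-order reaction, t₁/₂ = ln(2)/k
Step 2: t₁/₂ = ln(2)/0.00304
Step 3: t₁/₂ = 0.6931/0.00304 = 228 hr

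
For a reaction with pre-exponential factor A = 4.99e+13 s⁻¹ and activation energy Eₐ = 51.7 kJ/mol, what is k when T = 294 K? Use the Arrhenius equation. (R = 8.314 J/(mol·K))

3.25e+04 s⁻¹

Step 1: Use the Arrhenius equation: k = A × exp(-Eₐ/RT)
Step 2: Convert Eₐ to J/mol: 51.7 kJ/mol = 51700 J/mol
Step 3: Calculate the exponent: -Eₐ/(RT) = -51700/(8.314 × 294) = -21.15111
Step 4: k = 4.99e+13 × exp(-21.15111)
Step 5: k = 4.99e+13 × 6.51913e-10 = 3.2530e+04 s⁻¹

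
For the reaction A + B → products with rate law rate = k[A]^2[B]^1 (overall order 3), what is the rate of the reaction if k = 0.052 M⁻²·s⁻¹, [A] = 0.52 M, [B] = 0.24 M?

0.003375 M/s

Step 1: The rate law is rate = k[A]^2[B]^1, overall order = 2+1 = 3
Step 2: Substitute values: rate = 0.052 × (0.52)^2 × (0.24)^1
Step 3: rate = 0.052 × 0.2704 × 0.24 = 0.00337459 M/s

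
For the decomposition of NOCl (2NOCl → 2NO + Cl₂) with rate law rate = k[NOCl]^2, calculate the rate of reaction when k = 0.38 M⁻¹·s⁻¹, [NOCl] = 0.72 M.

0.197 M/s

Step 1: Identify the rate law: rate = k[NOCl]^2
Step 2: Substitute values: rate = 0.38 × (0.72)^2
Step 3: Calculate: rate = 0.38 × 0.5184 = 0.196992 M/s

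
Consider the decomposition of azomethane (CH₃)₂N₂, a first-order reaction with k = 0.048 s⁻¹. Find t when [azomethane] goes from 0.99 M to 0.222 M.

31.15 s

Step 1: For first-order: t = ln([azomethane]₀/[azomethane])/k
Step 2: t = ln(0.99/0.222)/0.048
Step 3: t = ln(4.459)/0.048
Step 4: t = 1.495/0.048 = 31.15 s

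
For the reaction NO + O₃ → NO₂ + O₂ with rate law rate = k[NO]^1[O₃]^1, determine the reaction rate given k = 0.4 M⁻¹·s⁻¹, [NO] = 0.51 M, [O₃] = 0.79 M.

0.1612 M/s

Step 1: The rate law is rate = k[NO]^1[O₃]^1
Step 2: Substitute: rate = 0.4 × (0.51)^1 × (0.79)^1
Step 3: rate = 0.4 × 0.51 × 0.79 = 0.16116 M/s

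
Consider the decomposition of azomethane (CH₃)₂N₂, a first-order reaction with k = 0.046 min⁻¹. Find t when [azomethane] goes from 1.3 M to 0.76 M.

11.67 min

Step 1: For first-order: t = ln([azomethane]₀/[azomethane])/k
Step 2: t = ln(1.3/0.76)/0.046
Step 3: t = ln(1.711)/0.046
Step 4: t = 0.5368/0.046 = 11.67 min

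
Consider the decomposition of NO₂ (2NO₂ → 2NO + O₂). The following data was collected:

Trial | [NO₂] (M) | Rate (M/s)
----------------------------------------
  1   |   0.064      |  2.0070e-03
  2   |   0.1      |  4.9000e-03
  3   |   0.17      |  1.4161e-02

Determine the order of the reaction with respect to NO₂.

second order (2)

Step 1: Compare trials to find order n where rate₂/rate₁ = ([NO₂]₂/[NO₂]₁)^n
Step 2: rate₂/rate₁ = 4.9000e-03/2.0070e-03 = 2.441
Step 3: [NO₂]₂/[NO₂]₁ = 0.1/0.064 = 1.562
Step 4: n = ln(2.441)/ln(1.562) = 2.00 ≈ 2
Step 5: The reaction is second order in NO₂.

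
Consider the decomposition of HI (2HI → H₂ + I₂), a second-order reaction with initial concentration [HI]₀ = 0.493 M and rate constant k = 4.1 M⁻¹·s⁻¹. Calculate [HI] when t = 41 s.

0.005878 M

Step 1: For a second-order reaction: 1/[HI] = 1/[HI]₀ + kt
Step 2: 1/[HI] = 1/0.493 + 4.1 × 41
Step 3: 1/[HI] = 2.028 + 168.1 = 170.1
Step 4: [HI] = 1/170.1 = 0.005878 M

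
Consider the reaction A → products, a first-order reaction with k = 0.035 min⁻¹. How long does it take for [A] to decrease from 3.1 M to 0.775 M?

39.61 min

Step 1: For first-order: t = ln([A]₀/[A])/k
Step 2: t = ln(3.1/0.775)/0.035
Step 3: t = ln(4)/0.035
Step 4: t = 1.386/0.035 = 39.61 min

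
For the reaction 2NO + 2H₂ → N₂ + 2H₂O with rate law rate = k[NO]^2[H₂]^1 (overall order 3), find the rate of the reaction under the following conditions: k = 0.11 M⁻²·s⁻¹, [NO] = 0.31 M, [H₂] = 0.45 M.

0.004757 M/s

Step 1: The rate law is rate = k[NO]^2[H₂]^1, overall order = 2+1 = 3
Step 2: Substitute values: rate = 0.11 × (0.31)^2 × (0.45)^1
Step 3: rate = 0.11 × 0.0961 × 0.45 = 0.00475695 M/s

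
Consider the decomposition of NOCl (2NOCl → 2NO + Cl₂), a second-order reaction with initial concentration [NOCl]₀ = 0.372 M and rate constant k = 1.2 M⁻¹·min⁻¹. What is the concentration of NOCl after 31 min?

0.02507 M

Step 1: For a second-order reaction: 1/[NOCl] = 1/[NOCl]₀ + kt
Step 2: 1/[NOCl] = 1/0.372 + 1.2 × 31
Step 3: 1/[NOCl] = 2.688 + 37.2 = 39.89
Step 4: [NOCl] = 1/39.89 = 0.02507 M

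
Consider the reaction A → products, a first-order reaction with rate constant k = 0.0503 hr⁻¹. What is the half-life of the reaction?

13.78 hr

Step 1: For a first-order reaction, t₁/₂ = ln(2)/k
Step 2: t₁/₂ = ln(2)/0.0503
Step 3: t₁/₂ = 0.6931/0.0503 = 13.78 hr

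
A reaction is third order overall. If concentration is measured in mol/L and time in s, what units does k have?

(mol/L)⁻²·s⁻¹

Step 1: For overall order n, rate = k × (concentration)^n.
Step 2: Rate has units mol/L·s⁻¹; concentration term has units (mol/L)^3.
Step 3: k = rate / (concentration)^n, so units of k = (mol/L)^(1-3)·s⁻¹ = (mol/L)⁻²·s⁻¹.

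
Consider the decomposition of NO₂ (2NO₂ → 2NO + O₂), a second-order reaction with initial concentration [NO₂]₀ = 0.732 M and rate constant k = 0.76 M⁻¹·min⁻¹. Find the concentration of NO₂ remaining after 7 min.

0.1496 M

Step 1: For a second-order reaction: 1/[NO₂] = 1/[NO₂]₀ + kt
Step 2: 1/[NO₂] = 1/0.732 + 0.76 × 7
Step 3: 1/[NO₂] = 1.366 + 5.32 = 6.686
Step 4: [NO₂] = 1/6.686 = 0.1496 M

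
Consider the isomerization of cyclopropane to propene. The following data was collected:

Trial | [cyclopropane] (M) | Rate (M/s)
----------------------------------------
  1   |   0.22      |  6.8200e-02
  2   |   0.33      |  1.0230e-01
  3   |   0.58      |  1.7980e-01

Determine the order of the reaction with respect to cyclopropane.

first order (1)

Step 1: Compare trials to find order n where rate₂/rate₁ = ([cyclopropane]₂/[cyclopropane]₁)^n
Step 2: rate₂/rate₁ = 1.0230e-01/6.8200e-02 = 1.5
Step 3: [cyclopropane]₂/[cyclopropane]₁ = 0.33/0.22 = 1.5
Step 4: n = ln(1.5)/ln(1.5) = 1.00 ≈ 1
Step 5: The reaction is first order in cyclopropane.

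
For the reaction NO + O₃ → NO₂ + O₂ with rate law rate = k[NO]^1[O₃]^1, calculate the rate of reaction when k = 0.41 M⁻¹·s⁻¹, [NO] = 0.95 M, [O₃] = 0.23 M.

0.08958 M/s

Step 1: The rate law is rate = k[NO]^1[O₃]^1
Step 2: Substitute: rate = 0.41 × (0.95)^1 × (0.23)^1
Step 3: rate = 0.41 × 0.95 × 0.23 = 0.089585 M/s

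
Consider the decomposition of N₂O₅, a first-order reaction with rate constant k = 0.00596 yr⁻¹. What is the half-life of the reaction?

116.3 yr

Step 1: For a first-order reaction, t₁/₂ = ln(2)/k
Step 2: t₁/₂ = ln(2)/0.00596
Step 3: t₁/₂ = 0.6931/0.00596 = 116.3 yr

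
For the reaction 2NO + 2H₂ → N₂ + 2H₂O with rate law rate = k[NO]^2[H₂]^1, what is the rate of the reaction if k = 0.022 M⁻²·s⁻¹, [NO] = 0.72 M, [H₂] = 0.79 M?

0.00901 M/s

Step 1: The rate law is rate = k[NO]^2[H₂]^1
Step 2: Substitute: rate = 0.022 × (0.72)^2 × (0.79)^1
Step 3: rate = 0.022 × 0.5184 × 0.79 = 0.00900979 M/s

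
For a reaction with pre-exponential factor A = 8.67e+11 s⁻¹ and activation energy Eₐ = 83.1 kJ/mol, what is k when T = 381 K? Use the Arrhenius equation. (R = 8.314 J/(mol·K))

3.51e+00 s⁻¹

Step 1: Use the Arrhenius equation: k = A × exp(-Eₐ/RT)
Step 2: Convert Eₐ to J/mol: 83.1 kJ/mol = 83100 J/mol
Step 3: Calculate the exponent: -Eₐ/(RT) = -83100/(8.314 × 381) = -26.23409
Step 4: k = 8.67e+11 × exp(-26.23409)
Step 5: k = 8.67e+11 × 4.04277e-12 = 3.5051e+00 s⁻¹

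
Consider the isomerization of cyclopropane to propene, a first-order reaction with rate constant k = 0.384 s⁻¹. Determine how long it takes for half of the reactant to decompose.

1.805 s

Step 1: For a first-order reaction, t₁/₂ = ln(2)/k
Step 2: t₁/₂ = ln(2)/0.384
Step 3: t₁/₂ = 0.6931/0.384 = 1.805 s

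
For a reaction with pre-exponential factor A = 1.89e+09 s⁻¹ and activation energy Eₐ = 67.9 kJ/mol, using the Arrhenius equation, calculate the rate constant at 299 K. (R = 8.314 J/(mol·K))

2.59e-03 s⁻¹

Step 1: Use the Arrhenius equation: k = A × exp(-Eₐ/RT)
Step 2: Convert Eₐ to J/mol: 67.9 kJ/mol = 67900 J/mol
Step 3: Calculate the exponent: -Eₐ/(RT) = -67900/(8.314 × 299) = -27.31421
Step 4: k = 1.89e+09 × exp(-27.31421)
Step 5: k = 1.89e+09 × 1.37274e-12 = 2.5945e-03 s⁻¹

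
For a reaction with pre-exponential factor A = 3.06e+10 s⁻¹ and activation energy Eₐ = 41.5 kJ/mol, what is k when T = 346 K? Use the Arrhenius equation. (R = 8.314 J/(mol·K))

1.66e+04 s⁻¹

Step 1: Use the Arrhenius equation: k = A × exp(-Eₐ/RT)
Step 2: Convert Eₐ to J/mol: 41.5 kJ/mol = 41500 J/mol
Step 3: Calculate the exponent: -Eₐ/(RT) = -41500/(8.314 × 346) = -14.42653
Step 4: k = 3.06e+10 × exp(-14.42653)
Step 5: k = 3.06e+10 × 5.42797e-07 = 1.6610e+04 s⁻¹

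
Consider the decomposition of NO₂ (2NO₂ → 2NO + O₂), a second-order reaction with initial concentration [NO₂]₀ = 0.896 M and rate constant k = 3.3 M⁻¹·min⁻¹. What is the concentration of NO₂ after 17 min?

0.01748 M

Step 1: For a second-order reaction: 1/[NO₂] = 1/[NO₂]₀ + kt
Step 2: 1/[NO₂] = 1/0.896 + 3.3 × 17
Step 3: 1/[NO₂] = 1.116 + 56.1 = 57.22
Step 4: [NO₂] = 1/57.22 = 0.01748 M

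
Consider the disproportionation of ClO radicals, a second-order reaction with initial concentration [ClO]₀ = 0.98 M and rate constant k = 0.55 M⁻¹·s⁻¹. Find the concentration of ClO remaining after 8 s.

0.1845 M

Step 1: For a second-order reaction: 1/[ClO] = 1/[ClO]₀ + kt
Step 2: 1/[ClO] = 1/0.98 + 0.55 × 8
Step 3: 1/[ClO] = 1.02 + 4.4 = 5.42
Step 4: [ClO] = 1/5.42 = 0.1845 M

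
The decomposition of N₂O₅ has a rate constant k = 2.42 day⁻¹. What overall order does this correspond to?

first order (1)

Step 1: The units of k for an nth-order reaction are (concentration)^(1-n)·(time)⁻¹.
Step 2: Here k has units day⁻¹, so the concentration exponent is 0.
Step 3: 1 - n = 0 ⇒ n = 1. The reaction is first order.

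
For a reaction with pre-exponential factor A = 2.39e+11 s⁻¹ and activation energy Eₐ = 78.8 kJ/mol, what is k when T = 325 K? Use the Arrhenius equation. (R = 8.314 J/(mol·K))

5.16e-02 s⁻¹

Step 1: Use the Arrhenius equation: k = A × exp(-Eₐ/RT)
Step 2: Convert Eₐ to J/mol: 78.8 kJ/mol = 78800 J/mol
Step 3: Calculate the exponent: -Eₐ/(RT) = -78800/(8.314 × 325) = -29.16304
Step 4: k = 2.39e+11 × exp(-29.16304)
Step 5: k = 2.39e+11 × 2.16099e-13 = 5.1648e-02 s⁻¹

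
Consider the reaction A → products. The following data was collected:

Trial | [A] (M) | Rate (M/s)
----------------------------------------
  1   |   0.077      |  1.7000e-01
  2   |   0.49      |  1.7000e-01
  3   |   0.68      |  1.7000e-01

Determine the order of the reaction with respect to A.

zeroth order (0)

Step 1: Compare trials - when concentration changes, rate stays constant.
Step 2: rate₂/rate₁ = 1.7000e-01/1.7000e-01 = 1
Step 3: [A]₂/[A]₁ = 0.49/0.077 = 6.364
Step 4: Since rate ratio ≈ (conc ratio)^0, the reaction is zeroth order.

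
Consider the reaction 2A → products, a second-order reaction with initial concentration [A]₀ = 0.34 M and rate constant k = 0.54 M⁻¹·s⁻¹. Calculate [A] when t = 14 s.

0.09523 M

Step 1: For a second-order reaction: 1/[A] = 1/[A]₀ + kt
Step 2: 1/[A] = 1/0.34 + 0.54 × 14
Step 3: 1/[A] = 2.941 + 7.56 = 10.5
Step 4: [A] = 1/10.5 = 0.09523 M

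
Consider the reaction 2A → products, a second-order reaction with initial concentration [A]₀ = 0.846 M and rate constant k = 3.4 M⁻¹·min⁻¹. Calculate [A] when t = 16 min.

0.01799 M

Step 1: For a second-order reaction: 1/[A] = 1/[A]₀ + kt
Step 2: 1/[A] = 1/0.846 + 3.4 × 16
Step 3: 1/[A] = 1.182 + 54.4 = 55.58
Step 4: [A] = 1/55.58 = 0.01799 M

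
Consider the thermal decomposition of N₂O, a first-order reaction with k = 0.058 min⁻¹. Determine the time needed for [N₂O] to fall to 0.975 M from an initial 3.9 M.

23.9 min

Step 1: For first-order: t = ln([N₂O]₀/[N₂O])/k
Step 2: t = ln(3.9/0.975)/0.058
Step 3: t = ln(4)/0.058
Step 4: t = 1.386/0.058 = 23.9 min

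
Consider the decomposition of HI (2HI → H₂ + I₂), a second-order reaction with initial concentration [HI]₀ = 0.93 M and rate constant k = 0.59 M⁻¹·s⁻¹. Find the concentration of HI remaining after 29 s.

0.05499 M

Step 1: For a second-order reaction: 1/[HI] = 1/[HI]₀ + kt
Step 2: 1/[HI] = 1/0.93 + 0.59 × 29
Step 3: 1/[HI] = 1.075 + 17.11 = 18.19
Step 4: [HI] = 1/18.19 = 0.05499 M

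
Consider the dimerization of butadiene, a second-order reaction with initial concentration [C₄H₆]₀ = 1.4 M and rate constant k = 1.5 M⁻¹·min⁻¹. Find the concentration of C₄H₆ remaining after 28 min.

0.02341 M

Step 1: For a second-order reaction: 1/[C₄H₆] = 1/[C₄H₆]₀ + kt
Step 2: 1/[C₄H₆] = 1/1.4 + 1.5 × 28
Step 3: 1/[C₄H₆] = 0.7143 + 42 = 42.71
Step 4: [C₄H₆] = 1/42.71 = 0.02341 M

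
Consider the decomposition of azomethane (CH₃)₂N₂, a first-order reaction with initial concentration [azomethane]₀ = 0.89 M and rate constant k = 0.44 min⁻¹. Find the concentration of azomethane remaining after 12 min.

0.004532 M

Step 1: For a first-order reaction: [azomethane] = [azomethane]₀ × e^(-kt)
Step 2: [azomethane] = 0.89 × e^(-0.44 × 12)
Step 3: [azomethane] = 0.89 × e^(-5.28)
Step 4: [azomethane] = 0.89 × 0.00509243 = 0.004532 M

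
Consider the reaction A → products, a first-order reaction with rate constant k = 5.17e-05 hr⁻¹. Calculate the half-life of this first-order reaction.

1.341e+04 hr

Step 1: For a first-order reaction, t₁/₂ = ln(2)/k
Step 2: t₁/₂ = ln(2)/5.17e-05
Step 3: t₁/₂ = 0.6931/5.17e-05 = 1.341e+04 hr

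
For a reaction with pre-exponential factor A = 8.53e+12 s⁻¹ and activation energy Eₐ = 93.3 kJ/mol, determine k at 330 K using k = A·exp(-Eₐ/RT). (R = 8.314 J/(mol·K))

1.45e-02 s⁻¹

Step 1: Use the Arrhenius equation: k = A × exp(-Eₐ/RT)
Step 2: Convert Eₐ to J/mol: 93.3 kJ/mol = 93300 J/mol
Step 3: Calculate the exponent: -Eₐ/(RT) = -93300/(8.314 × 330) = -34.00617
Step 4: k = 8.53e+12 × exp(-34.00617)
Step 5: k = 8.53e+12 × 1.70337e-15 = 1.4530e-02 s⁻¹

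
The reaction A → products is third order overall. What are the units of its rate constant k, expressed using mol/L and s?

(mol/L)⁻²·s⁻¹

Step 1: For overall order n, rate = k × (concentration)^n.
Step 2: Rate has units mol/L·s⁻¹; concentration term has units (mol/L)^3.
Step 3: k = rate / (concentration)^n, so units of k = (mol/L)^(1-3)·s⁻¹ = (mol/L)⁻²·s⁻¹.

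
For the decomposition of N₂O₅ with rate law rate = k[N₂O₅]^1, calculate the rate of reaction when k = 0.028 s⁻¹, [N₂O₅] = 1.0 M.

0.028 M/s

Step 1: Identify the rate law: rate = k[N₂O₅]^1
Step 2: Substitute values: rate = 0.028 × (1.0)^1
Step 3: Calculate: rate = 0.028 × 1 = 0.028 M/s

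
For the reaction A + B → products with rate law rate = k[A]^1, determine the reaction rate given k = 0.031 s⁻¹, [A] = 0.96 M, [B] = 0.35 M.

0.02976 M/s

Step 1: The rate law is rate = k[A]^1
Step 2: Note that the rate does not depend on [B] (zero order in B).
Step 3: rate = 0.031 × (0.96)^1 = 0.02976 M/s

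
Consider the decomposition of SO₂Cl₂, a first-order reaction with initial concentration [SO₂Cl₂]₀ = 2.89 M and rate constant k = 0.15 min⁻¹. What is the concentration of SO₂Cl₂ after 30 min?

0.0321 M

Step 1: For a first-order reaction: [SO₂Cl₂] = [SO₂Cl₂]₀ × e^(-kt)
Step 2: [SO₂Cl₂] = 2.89 × e^(-0.15 × 30)
Step 3: [SO₂Cl₂] = 2.89 × e^(-4.5)
Step 4: [SO₂Cl₂] = 2.89 × 0.011109 = 0.0321 M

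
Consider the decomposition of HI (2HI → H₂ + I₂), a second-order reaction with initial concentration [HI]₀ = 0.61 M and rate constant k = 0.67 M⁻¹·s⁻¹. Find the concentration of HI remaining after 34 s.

0.04095 M

Step 1: For a second-order reaction: 1/[HI] = 1/[HI]₀ + kt
Step 2: 1/[HI] = 1/0.61 + 0.67 × 34
Step 3: 1/[HI] = 1.639 + 22.78 = 24.42
Step 4: [HI] = 1/24.42 = 0.04095 M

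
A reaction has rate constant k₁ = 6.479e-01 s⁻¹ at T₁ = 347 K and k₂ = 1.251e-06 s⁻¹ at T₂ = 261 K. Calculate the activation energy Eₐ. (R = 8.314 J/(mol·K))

115.2 kJ/mol

Step 1: Use the two-temperature Arrhenius form: ln(k₂/k₁) = -Eₐ/R × (1/T₂ - 1/T₁)
Step 2: ln(k₂/k₁) = ln(1.251e-06/6.479e-01) = ln(1.93085e-06) = -13.1575
Step 3: 1/T₂ - 1/T₁ = 1/261 - 1/347 = 9.495732e-04 K⁻¹
Step 4: Eₐ = -R × ln(k₂/k₁) / (1/T₂ - 1/T₁) = -8.314 × -13.1575 / 9.495732e-04
Step 5: Eₐ = 1.1520e+05 J/mol = 115.2 kJ/mol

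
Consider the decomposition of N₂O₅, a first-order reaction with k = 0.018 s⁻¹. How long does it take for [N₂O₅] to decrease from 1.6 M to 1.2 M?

15.98 s

Step 1: For first-order: t = ln([N₂O₅]₀/[N₂O₅])/k
Step 2: t = ln(1.6/1.2)/0.018
Step 3: t = ln(1.333)/0.018
Step 4: t = 0.2877/0.018 = 15.98 s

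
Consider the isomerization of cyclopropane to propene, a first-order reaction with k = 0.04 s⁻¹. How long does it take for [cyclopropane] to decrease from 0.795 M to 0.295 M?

24.78 s

Step 1: For first-order: t = ln([cyclopropane]₀/[cyclopropane])/k
Step 2: t = ln(0.795/0.295)/0.04
Step 3: t = ln(2.695)/0.04
Step 4: t = 0.9914/0.04 = 24.78 s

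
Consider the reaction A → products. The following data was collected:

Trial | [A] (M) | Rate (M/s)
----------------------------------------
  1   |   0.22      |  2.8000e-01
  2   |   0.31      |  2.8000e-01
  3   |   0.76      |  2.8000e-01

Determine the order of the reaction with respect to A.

zeroth order (0)

Step 1: Compare trials - when concentration changes, rate stays constant.
Step 2: rate₂/rate₁ = 2.8000e-01/2.8000e-01 = 1
Step 3: [A]₂/[A]₁ = 0.31/0.22 = 1.409
Step 4: Since rate ratio ≈ (conc ratio)^0, the reaction is zeroth order.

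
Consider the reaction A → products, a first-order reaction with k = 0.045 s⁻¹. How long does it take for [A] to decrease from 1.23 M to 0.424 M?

23.67 s

Step 1: For first-order: t = ln([A]₀/[A])/k
Step 2: t = ln(1.23/0.424)/0.045
Step 3: t = ln(2.901)/0.045
Step 4: t = 1.065/0.045 = 23.67 s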